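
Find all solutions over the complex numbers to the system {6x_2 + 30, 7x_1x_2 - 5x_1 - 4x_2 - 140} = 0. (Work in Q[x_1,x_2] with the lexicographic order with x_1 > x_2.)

{(-3, -5)}

Compute a lex Gröbner basis by Buchberger's algorithm.
f_1 = 6x_2 + 30, LT = x_2.
f_2 = 7x_1x_2 - 5x_1 - 4x_2 - 140, LT = x_1x_2.

S(f_1,f_2): lcm = x_1x_2. S = 40/7x_1 + 4/7x_2 + 20.
  reduce S modulo (f_1, f_2):
  remainder 40/7x_1 + 120/7 ≠ 0; add h_3 = 40/7x_1 + 120/7 to the basis.

The other S-polynomials (S(f_1,h_3), S(f_2,h_3)) all reduce to 0 modulo the current basis, so we have a Gröbner basis.
Inter-reduce: drop elements whose leading term is divisible by another's, tail-reduce, and make monic.
Reduced Gröbner basis: {x_1 + 3, x_2 + 5}.

Since the basis is lex-ordered, x_2 + 5 is univariate in x_2. Its roots are {-5}. Back-substituting each root into the other basis elements fixes the other coordinates.
  x_2 = -5: the earlier basis element becomes x_1 + 3 = 0, giving x_1 = -3 — point (-3, -5).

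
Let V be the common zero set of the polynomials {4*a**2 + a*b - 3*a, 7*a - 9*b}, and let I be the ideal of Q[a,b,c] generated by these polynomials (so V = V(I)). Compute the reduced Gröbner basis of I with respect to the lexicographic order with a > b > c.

Buchberger's algorithm terminates because the ascending chain of leading-term ideals stabilizes.

f_1 = 4*a**2 + a*b - 3*a, LT = a**2.
f_2 = 7*a - 9*b, LT = a.

S(f_1,f_2): lcm = a**2. S = 43/28*a*b - 3/4*a.
  leading term a*b: subtract (43/196*b)·f_2 from 43/28*a*b - 3/4*a → -3/4*a + 387/196*b**2
  leading term a: subtract (-3/28)·f_2 from -3/4*a + 387/196*b**2 → 387/196*b**2 - 27/28*b
  leading term b**2: no divisor's leading term divides it; move 387/196*b**2 to the remainder.
  leading term b: no divisor's leading term divides it; move -27/28*b to the remainder.
  remainder 387/196*b**2 - 27/28*b ≠ 0; add g_3 = 387/196*b**2 - 27/28*b to the basis.

The other S-polynomials (S(f_1,g_3), S(f_2,g_3)) all reduce to 0 modulo the current basis, so we have a Gröbner basis.
Inter-reduce: drop elements whose leading term is divisible by another's, tail-reduce, and make monic.

G = {a - 9/7*b, b**2 - 21/43*b}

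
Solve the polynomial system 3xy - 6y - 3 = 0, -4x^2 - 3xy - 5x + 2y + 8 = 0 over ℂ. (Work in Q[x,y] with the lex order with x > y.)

Compute a lex Gröbner basis by Buchberger's algorithm.
f_1 = 3xy - 6y - 3, LT = xy.
f_2 = -4x^2 - 3xy - 5x + 2y + 8, LT = x^2.

S(f_1,f_2): lcm = x^2y. S = -3/4xy^2 - 13/4xy - x + 1/2y^2 + 2y.
  reduce S modulo (f_1, f_2):
  remainder -x - y^2 - 21/4y - 13/4 ≠ 0; add h_3 = -x - y^2 - 21/4y - 13/4 to the basis.

S(f_1,h_3): lcm = xy. S = -y^3 - 21/4y^2 - 21/4y - 1.
  reduce S modulo (f_1, f_2, h_3):
  remainder -y^3 - 21/4y^2 - 21/4y - 1 ≠ 0; add h_4 = -y^3 - 21/4y^2 - 21/4y - 1 to the basis.

The other S-polynomials (S(f_2,h_3), S(f_1,h_4), S(f_2,h_4), S(h_3,h_4)) all reduce to 0 modulo the current basis, so we have a Gröbner basis.
Inter-reduce: drop elements whose leading term is divisible by another's, tail-reduce, and make monic.
Reduced Gröbner basis: {x + y^2 + 21/4y + 13/4, y^3 + 21/4y^2 + 21/4y + 1}.

Elimination: the polynomial y^3 + 21/4y^2 + 21/4y + 1 lies in the elimination ideal for y, so y ∈ {-4, -1, -1/4}. For each such y, the remaining basis elements (now univariate) give the rest of the solution.
  y = -4: the earlier basis element becomes x - 7/4 = 0, giving x = 7/4 — point (7/4, -4).
  y = -1: the earlier basis element becomes x - 1 = 0, giving x = 1 — point (1, -1).
  y = -1/4: the earlier basis element becomes x + 2 = 0, giving x = -2 — point (-2, -1/4).

{(7/4, -4), (1, -1), (-2, -1/4)}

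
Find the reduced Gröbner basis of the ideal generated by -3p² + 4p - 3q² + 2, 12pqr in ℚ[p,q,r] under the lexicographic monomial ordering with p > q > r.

Buchberger's algorithm terminates because the ascending chain of leading-term ideals stabilizes.

f_1 = -3p² + 4p - 3q² + 2, LT = p².
f_2 = 12pqr, LT = pqr.

S(f_1,f_2): lcm = p²qr. S = -4/3pqr + q³r - ⅔qr.
  leading term pqr: subtract (-1/9)·f_2 from -4/3pqr + q³r - ⅔qr → q³r - ⅔qr
  leading term q³r: no divisor's leading term divides it; move q³r to the remainder.
  leading term qr: no divisor's leading term divides it; move -⅔qr to the remainder.
  remainder q³r - ⅔qr ≠ 0; add g_3 = q³r - ⅔qr to the basis.

The other S-polynomials (S(f_1,g_3), S(f_2,g_3)) all reduce to 0 modulo the current basis, so we have a Gröbner basis.

G = {p² - 4/3p + q² - ⅔, pqr, q³r - ⅔qr}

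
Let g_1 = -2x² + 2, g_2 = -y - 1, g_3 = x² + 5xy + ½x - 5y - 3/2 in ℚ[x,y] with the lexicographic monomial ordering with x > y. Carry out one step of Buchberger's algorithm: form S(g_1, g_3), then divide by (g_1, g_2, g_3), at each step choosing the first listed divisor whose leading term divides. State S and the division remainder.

lcm(LM(g_1), LM(g_3)) = x².
S = (lcm/LT(g_1))·g_1 − (lcm/LT(g_3))·g_3 = -5xy - ½x + 5y + ½.
Reduce S modulo (g_1, g_2, g_3) in that order:
  leading term xy: subtract (5x)·g_2 from -5xy - ½x + 5y + ½ → 9/2x + 5y + ½
  leading term x: no divisor's leading term divides it; move 9/2x to the remainder.
  leading term y: subtract (-5)·g_2 from 5y + ½ → -9/2
  leading term 1: no divisor's leading term divides it; move -9/2 to the remainder.
The remainder 9/2x - 9/2 is nonzero, so it would be added as the next basis element.
An S-polynomial is built so that the two leading terms cancel; whether anything survives reduction is exactly the Gröbner-basis criterion.

S(g_1, g_3) = -5xy - ½x + 5y + ½; remainder on division = 9/2x - 9/2.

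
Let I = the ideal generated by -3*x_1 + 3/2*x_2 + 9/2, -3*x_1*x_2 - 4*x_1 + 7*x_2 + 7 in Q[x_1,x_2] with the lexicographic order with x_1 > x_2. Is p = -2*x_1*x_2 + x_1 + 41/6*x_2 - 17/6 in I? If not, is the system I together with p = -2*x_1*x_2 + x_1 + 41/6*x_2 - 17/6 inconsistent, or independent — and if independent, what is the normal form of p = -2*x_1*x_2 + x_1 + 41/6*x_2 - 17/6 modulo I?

Adjoining -2*x_1*x_2 + x_1 + 41/6*x_2 - 17/6 makes the ideal the whole ring: the system is inconsistent.

First compute the reduced Gröbner basis of I by Buchberger's algorithm.
f_1 = -3*x_1 + 3/2*x_2 + 9/2, LT = x_1.
f_2 = -3*x_1*x_2 - 4*x_1 + 7*x_2 + 7, LT = x_1*x_2.

S(f_1,f_2): lcm = x_1*x_2. S = -4/3*x_1 - 1/2*x_2**2 + 5/6*x_2 + 7/3.
  leading term x_1: subtract (4/9)·f_1 from -4/3*x_1 - 1/2*x_2**2 + 5/6*x_2 + 7/3 → -1/2*x_2**2 + 1/6*x_2 + 1/3
  leading term x_2**2: no divisor's leading term divides it; move -1/2*x_2**2 to the remainder.
  leading term x_2: no divisor's leading term divides it; move 1/6*x_2 to the remainder.
  leading term 1: no divisor's leading term divides it; move 1/3 to the remainder.
  remainder -1/2*x_2**2 + 1/6*x_2 + 1/3 ≠ 0; add h_3 = -1/2*x_2**2 + 1/6*x_2 + 1/3 to the basis.

The other S-polynomials (S(f_1,h_3), S(f_2,h_3)) all reduce to 0 modulo the current basis, so we have a Gröbner basis.
Inter-reduce: drop elements whose leading term is divisible by another's, tail-reduce, and make monic.
Reduced Gröbner basis: {x_1 - 1/2*x_2 - 3/2, x_2**2 - 1/3*x_2 - 2/3}.
Label its elements g_1 = x_1 - 1/2*x_2 - 3/2, g_2 = x_2**2 - 1/3*x_2 - 2/3.

Reduce p = -2*x_1*x_2 + x_1 + 41/6*x_2 - 17/6 modulo G:
  leading term x_1*x_2: subtract (-2*x_2)·g_1 from -2*x_1*x_2 + x_1 + 41/6*x_2 - 17/6 → x_1 - x_2**2 + 23/6*x_2 - 17/6
  leading term x_1: subtract (1)·g_1 from x_1 - x_2**2 + 23/6*x_2 - 17/6 → -x_2**2 + 13/3*x_2 - 4/3
  leading term x_2**2: subtract (-1)·g_2 from -x_2**2 + 13/3*x_2 - 4/3 → 4*x_2 - 2
  leading term x_2: no divisor's leading term divides it; move 4*x_2 to the remainder.
  leading term 1: no divisor's leading term divides it; move -2 to the remainder.
  normal form = 4*x_2 - 2.
The normal form is nonzero, so p ∉ I. Since p minus its normal form lies in I, I + (p) = I + (r) where r = 4*x_2 - 2; decide whether this ideal is the whole ring.
Run Buchberger on G together with r (pairs among the g_i already reduce to 0 since G is a Gröbner basis):
g_1 = x_1 - 1/2*x_2 - 3/2, LT = x_1.
g_2 = x_2**2 - 1/3*x_2 - 2/3, LT = x_2**2.
r = 4*x_2 - 2, LT = x_2.

S(g_2,r): lcm = x_2**2. S = 1/6*x_2 - 2/3.
  leading term x_2: subtract (1/24)·r from 1/6*x_2 - 2/3 → -7/12
  leading term 1: no divisor's leading term divides it; move -7/12 to the remainder.
  remainder -7/12 ≠ 0; add m_4 = -7/12 to the basis.

The other S-polynomials (S(g_1,g_2), S(g_1,r), S(g_1,m_4), S(g_2,m_4), S(r,m_4)) all reduce to 0 modulo the current basis, so we have a Gröbner basis.
Inter-reduce: drop elements whose leading term is divisible by another's, tail-reduce, and make monic.
Reduced Gröbner basis: {1}.
The reduced Gröbner basis of I + (p) is {1}: the ideal is the whole ring, so the enlarged system has no common solution — adjoining p is inconsistent.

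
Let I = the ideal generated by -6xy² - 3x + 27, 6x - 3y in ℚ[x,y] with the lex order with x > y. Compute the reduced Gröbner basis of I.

f_1 = -6xy² - 3x + 27, LT = xy².
f_2 = 6x - 3y, LT = x.

S(f_1,f_2): lcm = xy². S = ½x + ½y³ - 9/2.
  leading term x: subtract (1/12)·f_2 from ½x + ½y³ - 9/2 → ½y³ + ¼y - 9/2
  leading term y³: no divisor's leading term divides it; move ½y³ to the remainder.
  leading term y: no divisor's leading term divides it; move ¼y to the remainder.
  leading term 1: no divisor's leading term divides it; move -9/2 to the remainder.
  remainder ½y³ + ¼y - 9/2 ≠ 0; add g_3 = ½y³ + ¼y - 9/2 to the basis.

The other S-polynomials (S(f_1,g_3), S(f_2,g_3)) all reduce to 0 modulo the current basis, so we have a Gröbner basis.
Inter-reduce: drop elements whose leading term is divisible by another's, tail-reduce, and make monic.

G = {x - ½y, y³ + ½y - 9}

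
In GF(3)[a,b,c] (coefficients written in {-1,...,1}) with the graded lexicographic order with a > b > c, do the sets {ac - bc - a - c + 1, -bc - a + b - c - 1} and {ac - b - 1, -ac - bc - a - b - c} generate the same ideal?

For a fixed monomial order, each ideal has a unique reduced Gröbner basis; comparing bases decides equality.
Buchberger on the first generating set:
f_1 = ac - bc - a - c + 1, LT = ac.
f_2 = -bc - a + b - c - 1, LT = bc.

S(f_1,f_2): lcm = abc. S = -b^2c - a^2 - ac - bc - a + b.
  leading term b^2c: subtract (b)·f_2 from -b^2c - a^2 - ac - bc - a + b → -a^2 + ab - ac - b^2 - a - b
  leading term a^2: no divisor's leading term divides it; move -a^2 to the remainder.
  leading term ab: no divisor's leading term divides it; move ab to the remainder.
  leading term ac: subtract (-1)·f_1 from -ac - b^2 - a - b → -b^2 - bc + a - b - c + 1
  leading term b^2: no divisor's leading term divides it; move -b^2 to the remainder.
  leading term bc: subtract (1)·f_2 from -bc + a - b - c + 1 → -a + b - 1
  leading term a: no divisor's leading term divides it; move -a to the remainder.
  leading term b: no divisor's leading term divides it; move b to the remainder.
  leading term 1: no divisor's leading term divides it; move -1 to the remainder.
  remainder -a^2 + ab - b^2 - a + b - 1 ≠ 0; add g_3 = -a^2 + ab - b^2 - a + b - 1 to the basis.

S(f_1,g_3): lcm = a^2c. S = -b^2c - a^2 + ac + bc + a - c.
  leading term b^2c: subtract (b)·f_2 from -b^2c - a^2 + ac + bc + a - c → -a^2 + ab + ac - b^2 - bc + a + b - c
  leading term a^2: subtract (1)·g_3 from -a^2 + ab + ac - b^2 - bc + a + b - c → ac - bc - a - c + 1
  leading term ac: subtract (1)·f_1 from ac - bc - a - c + 1 → 0
  remainder 0.

S(f_2,g_3): leading monomials are coprime, so the S-polynomial reduces to 0 (Buchberger's first criterion).
Every S-polynomial of the final basis reduces to 0, so we have a Gröbner basis.
Inter-reduce: drop elements whose leading term is divisible by another's, tail-reduce, and make monic.
Reduced Gröbner basis: {a^2 - ab + b^2 + a - b + 1, ac - b - 1, bc + a - b + c + 1}.

Buchberger on the second generating set:
h_1 = ac - b - 1, LT = ac.
h_2 = -ac - bc - a - b - c, LT = ac.

S(h_1,h_2): lcm = ac. S = -bc - a + b - c - 1.
  leading term bc: no divisor's leading term divides it; move -bc to the remainder.
  leading term a: no divisor's leading term divides it; move -a to the remainder.
  leading term b: no divisor's leading term divides it; move b to the remainder.
  leading term c: no divisor's leading term divides it; move -c to the remainder.
  leading term 1: no divisor's leading term divides it; move -1 to the remainder.
  remainder -bc - a + b - c - 1 ≠ 0; add k_3 = -bc - a + b - c - 1 to the basis.

S(h_1,k_3): lcm = abc. S = -a^2 + ab - ac - b^2 - a - b.
  leading term a^2: no divisor's leading term divides it; move -a^2 to the remainder.
  leading term ab: no divisor's leading term divides it; move ab to the remainder.
  leading term ac: subtract (-1)·h_1 from -ac - b^2 - a - b → -b^2 - a + b - 1
  leading term b^2: no divisor's leading term divides it; move -b^2 to the remainder.
  leading term a: no divisor's leading term divides it; move -a to the remainder.
  leading term b: no divisor's leading term divides it; move b to the remainder.
  leading term 1: no divisor's leading term divides it; move -1 to the remainder.
  remainder -a^2 + ab - b^2 - a + b - 1 ≠ 0; add k_4 = -a^2 + ab - b^2 - a + b - 1 to the basis.

S(h_2,k_3): lcm = abc. S = b^2c - a^2 - ab - ac + b^2 + bc - a.
  leading term b^2c: subtract (-b)·k_3 from b^2c - a^2 - ab - ac + b^2 + bc - a → -a^2 + ab - ac - b^2 - a - b
  leading term a^2: subtract (1)·k_4 from -a^2 + ab - ac - b^2 - a - b → -ac + b + 1
  leading term ac: subtract (-1)·h_1 from -ac + b + 1 → 0
  remainder 0.

S(h_1,k_4): lcm = a^2c. S = abc - b^2c - ab - ac + bc - a - c.
  leading term abc: subtract (b)·h_1 from abc - b^2c - ab - ac + bc - a - c → -b^2c - ab - ac + b^2 + bc - a + b - c
  leading term b^2c: subtract (b)·k_3 from -b^2c - ab - ac + b^2 + bc - a + b - c → -ac - bc - a - b - c
  leading term ac: subtract (-1)·h_1 from -ac - bc - a - b - c → -bc - a + b - c - 1
  leading term bc: subtract (1)·k_3 from -bc - a + b - c - 1 → 0
  remainder 0.

S(h_2,k_4): lcm = a^2c. S = -abc - b^2c + a^2 + ab + bc - c.
  leading term abc: subtract (-b)·h_1 from -abc - b^2c + a^2 + ab + bc - c → -b^2c + a^2 + ab - b^2 + bc - b - c
  leading term b^2c: subtract (b)·k_3 from -b^2c + a^2 + ab - b^2 + bc - b - c → a^2 - ab + b^2 - bc - c
  leading term a^2: subtract (-1)·k_4 from a^2 - ab + b^2 - bc - c → -bc - a + b - c - 1
  leading term bc: subtract (1)·k_3 from -bc - a + b - c - 1 → 0
  remainder 0.

S(k_3,k_4): leading monomials are coprime, so the S-polynomial reduces to 0 (Buchberger's first criterion).
Every S-polynomial of the final basis reduces to 0, so we have a Gröbner basis.
Inter-reduce: drop elements whose leading term is divisible by another's, tail-reduce, and make monic.
Reduced Gröbner basis: {a^2 - ab + b^2 + a - b + 1, ac - b - 1, bc + a - b + c + 1}.

These coincide, so the ideals are equal.

Yes, the ideals are equal.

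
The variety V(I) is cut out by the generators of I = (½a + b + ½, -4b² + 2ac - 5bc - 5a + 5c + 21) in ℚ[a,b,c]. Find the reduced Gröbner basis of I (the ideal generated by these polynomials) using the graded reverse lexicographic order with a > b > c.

G = {b² + 9/4bc - 5/2b - ¾c - 13/2, a + 2b + 1}

This is the nonlinear analogue of row-reducing a linear system.

f_1 = ½a + b + ½, LT = a.
f_2 = -4b² + 2ac - 5bc - 5a + 5c + 21, LT = b².

The S-polynomials (S(f_1,f_2)) all reduce to 0 modulo the current basis, so we have a Gröbner basis.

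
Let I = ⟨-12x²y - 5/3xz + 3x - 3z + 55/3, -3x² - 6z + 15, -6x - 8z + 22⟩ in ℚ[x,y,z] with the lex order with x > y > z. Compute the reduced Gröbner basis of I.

f_1 = -12x²y - 5/3xz + 3x - 3z + 55/3, LT = x²y.
f_2 = -3x² - 6z + 15, LT = x².
f_3 = -6x - 8z + 22, LT = x.

S(f_1,f_2): lcm = x²y. S = 5/36xz - ¼x - 2yz + 5y + ¼z - 55/36.
  reduce S modulo (f_1, f_2, f_3):
  remainder -2yz + 5y - 5/27z² + 59/54z - 22/9 ≠ 0; add g_4 = -2yz + 5y - 5/27z² + 59/54z - 22/9 to the basis.

S(f_1,f_3): lcm = x²y. S = -4/3xyz + 11/3xy + 5/36xz - ¼x + ¼z - 55/36.
  reduce S modulo (f_1, f_2, f_3, g_4):
  remainder 1/9y - 40/243z³ + 311/243z² - 647/162z + 110/27 ≠ 0; add g_5 = 1/9y - 40/243z³ + 311/243z² - 647/162z + 110/27 to the basis.

S(f_2,f_3): lcm = x². S = -4/3xz + 11/3x + 2z - 5.
  reduce S modulo (f_1, f_2, f_3, g_4, g_5):
  remainder 16/9z² - 70/9z + 76/9 ≠ 0; add g_6 = 16/9z² - 70/9z + 76/9 to the basis.

The other S-polynomials (S(f_1,g_4), S(f_2,g_4), S(f_3,g_4), S(f_1,g_5), S(f_2,g_5), S(f_3,g_5), S(g_4,g_5), S(f_1,g_6), S(f_2,g_6), S(f_3,g_6), S(g_4,g_6), S(g_5,g_6)) all reduce to 0 modulo the current basis, so we have a Gröbner basis.
Inter-reduce: drop elements whose leading term is divisible by another's, tail-reduce, and make monic.

G = {x + 4/3z - 11/3, y - 371/54z + 344/27, z² - 35/8z + 19/4}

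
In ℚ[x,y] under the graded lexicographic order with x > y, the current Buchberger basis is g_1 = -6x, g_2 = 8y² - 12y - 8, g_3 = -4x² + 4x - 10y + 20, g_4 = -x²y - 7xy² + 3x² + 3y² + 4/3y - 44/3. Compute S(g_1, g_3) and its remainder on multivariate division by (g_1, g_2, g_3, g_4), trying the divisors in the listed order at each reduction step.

S(g_1, g_3) = x - 5/2y + 5; remainder on division = -5/2y + 5.

lcm(LM(g_1), LM(g_3)) = x².
S = (lcm/LT(g_1))·g_1 − (lcm/LT(g_3))·g_3 = x - 5/2y + 5.
Reduce S modulo (g_1, g_2, g_3, g_4) in that order:
  leading term x: subtract (-⅙)·g_1 from x - 5/2y + 5 → -5/2y + 5
  leading term y: no divisor's leading term divides it; move -5/2y to the remainder.
  leading term 1: no divisor's leading term divides it; move 5 to the remainder.
The remainder -5/2y + 5 is nonzero, so it would be added as the next basis element.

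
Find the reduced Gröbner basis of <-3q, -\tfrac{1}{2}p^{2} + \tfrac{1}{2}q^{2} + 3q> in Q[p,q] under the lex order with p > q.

f_1 = -3q, LT = q.
f_2 = -\tfrac{1}{2}p^{2} + \tfrac{1}{2}q^{2} + 3q, LT = p^{2}.

The S-polynomials (S(f_1,f_2)) all reduce to 0 modulo the current basis, so we have a Gröbner basis.

G = {p^{2}, q}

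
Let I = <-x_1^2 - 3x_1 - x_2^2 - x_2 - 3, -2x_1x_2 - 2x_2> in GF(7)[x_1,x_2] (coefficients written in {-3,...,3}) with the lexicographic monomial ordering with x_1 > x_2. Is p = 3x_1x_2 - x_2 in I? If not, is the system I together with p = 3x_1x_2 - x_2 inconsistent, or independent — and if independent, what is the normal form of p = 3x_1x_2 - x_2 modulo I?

First compute the reduced Gröbner basis of I by Buchberger's algorithm.
f_1 = -x_1^2 - 3x_1 - x_2^2 - x_2 - 3, LT = x_1^2.
f_2 = -2x_1x_2 - 2x_2, LT = x_1x_2.

S(f_1,f_2): lcm = x_1^2x_2. S = 2x_1x_2 + x_2^3 + x_2^2 + 3x_2.
  leading term x_1x_2: subtract (-1)·f_2 from 2x_1x_2 + x_2^3 + x_2^2 + 3x_2 → x_2^3 + x_2^2 + x_2
  leading term x_2^3: no divisor's leading term divides it; move x_2^3 to the remainder.
  leading term x_2^2: no divisor's leading term divides it; move x_2^2 to the remainder.
  leading term x_2: no divisor's leading term divides it; move x_2 to the remainder.
  remainder x_2^3 + x_2^2 + x_2 ≠ 0; add h_3 = x_2^3 + x_2^2 + x_2 to the basis.

The other S-polynomials (S(f_1,h_3), S(f_2,h_3)) all reduce to 0 modulo the current basis, so we have a Gröbner basis.
Inter-reduce: drop elements whose leading term is divisible by another's, tail-reduce, and make monic.
Reduced Gröbner basis: {x_1^2 + 3x_1 + x_2^2 + x_2 + 3, x_1x_2 + x_2, x_2^3 + x_2^2 + x_2}.
Label its elements g_1 = x_1^2 + 3x_1 + x_2^2 + x_2 + 3, g_2 = x_1x_2 + x_2, g_3 = x_2^3 + x_2^2 + x_2.

Reduce p = 3x_1x_2 - x_2 modulo G:
  leading term x_1x_2: subtract (3)·g_2 from 3x_1x_2 - x_2 → 3x_2
  leading term x_2: no divisor's leading term divides it; move 3x_2 to the remainder.
  normal form = 3x_2.
The normal form is nonzero, so p ∉ I. Since p minus its normal form lies in I, I + (p) = I + (r) where r = 3x_2; decide whether this ideal is the whole ring.
Run Buchberger on G together with r (pairs among the g_i already reduce to 0 since G is a Gröbner basis):
g_1 = x_1^2 + 3x_1 + x_2^2 + x_2 + 3, LT = x_1^2.
g_2 = x_1x_2 + x_2, LT = x_1x_2.
g_3 = x_2^3 + x_2^2 + x_2, LT = x_2^3.
r = 3x_2, LT = x_2.

The S-polynomials (S(g_1,g_2), S(g_1,g_3), S(g_1,r), S(g_2,g_3), S(g_2,r), S(g_3,r)) all reduce to 0 modulo the current basis, so we have a Gröbner basis.
Inter-reduce: drop elements whose leading term is divisible by another's, tail-reduce, and make monic.
Reduced Gröbner basis: {x_1^2 + 3x_1 + 3, x_2}.
The reduced Gröbner basis of I + (p) is {x_1^2 + 3x_1 + 3, x_2} ≠ {1}, a proper ideal, so the enlarged system stays consistent: p is independent of I, with normal form 3x_2.

3x_1x_2 - x_2 is independent of I; its normal form modulo I is 3x_2.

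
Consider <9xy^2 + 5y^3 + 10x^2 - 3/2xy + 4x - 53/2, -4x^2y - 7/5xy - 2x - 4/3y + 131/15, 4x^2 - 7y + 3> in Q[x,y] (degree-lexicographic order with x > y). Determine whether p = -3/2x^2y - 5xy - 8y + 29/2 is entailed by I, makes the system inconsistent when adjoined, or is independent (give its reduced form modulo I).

First compute the reduced Gröbner basis of I by Buchberger's algorithm.
f_1 = 9xy^2 + 5y^3 + 10x^2 - 3/2xy + 4x - 53/2, LT = xy^2.
f_2 = -4x^2y - 7/5xy - 2x - 4/3y + 131/15, LT = x^2y.
f_3 = 4x^2 - 7y + 3, LT = x^2.

S(f_1,f_2): lcm = x^2y^2. S = 5/9xy^3 + 10/9x^3 - 1/6x^2y - 7/20xy^2 + 4/9x^2 - 1/2xy - 1/3y^2 - 53/18x + 131/60y.
  reduce S modulo (f_1, f_2, f_3):
  remainder -25/81y^4 + 139/972y^3 + 463/324xy - 1/3y^2 - 15899/4860x + 52087/9720y - 29329/9720 ≠ 0; add h_4 = -25/81y^4 + 139/972y^3 + 463/324xy - 1/3y^2 - 15899/4860x + 52087/9720y - 29329/9720 to the basis.

S(f_1,f_3): lcm = x^2y^2. S = 5/9xy^3 + 10/9x^3 - 1/6x^2y + 7/4y^3 + 4/9x^2 - 3/4y^2 - 53/18x.
  reduce S modulo (f_1, f_2, f_3, h_4):
  remainder 14/9y^3 + 67/120xy - 5/12y^2 - 7/45x - 1031/360y + 119/90 ≠ 0; add h_5 = 14/9y^3 + 67/120xy - 5/12y^2 - 7/45x - 1031/360y + 119/90 to the basis.

S(f_2,f_3): lcm = x^2y. S = 7/20xy + 7/4y^2 + 1/2x - 5/12y - 131/60.
  reduce S modulo (f_1, f_2, f_3, h_4, h_5):
  remainder 7/20xy + 7/4y^2 + 1/2x - 5/12y - 131/60 ≠ 0; add h_6 = 7/20xy + 7/4y^2 + 1/2x - 5/12y - 131/60 to the basis.

S(f_1,h_4): lcm = xy^4. S = 5/9y^5 + 10/9x^2y^2 + 89/300xy^3 + 463/100x^2y - 143/225xy^2 - 15899/1500x^2 + 52087/3000xy - 53/18y^2 - 29329/3000x.
  reduce S modulo (f_1, f_2, f_3, h_4, h_5, h_6):
  remainder -11191/240y^2 - 2113463/73500x - 12152141/882000y + 39320311/441000 ≠ 0; add h_7 = -11191/240y^2 - 2113463/73500x - 12152141/882000y + 39320311/441000 to the basis.

S(f_2,h_4): lcm = x^2y^4. S = 139/300x^2y^3 + 7/20xy^4 + 463/100x^3y - 27/25x^2y^2 + 1/2xy^3 + 1/3y^4 - 15899/1500x^3 + 52087/3000x^2y - 131/60y^3 - 29329/3000x^2.
  reduce S modulo (f_1, f_2, f_3, h_4, h_5, h_6, h_7):
  remainder -2976459688073/109671800000x - 58425451489693/658030800000y + 76284209618131/658030800000 ≠ 0; add h_8 = -2976459688073/109671800000x - 58425451489693/658030800000y + 76284209618131/658030800000 to the basis.

S(f_1,h_5): lcm = xy^3. S = 5/9y^4 + 3791/5040x^2y + 17/168xy^2 + 1/10x^2 + 11519/5040xy - 17/20x - 53/18y.
  reduce S modulo (f_1, f_2, f_3, h_4, h_5, h_6, h_7, h_8):
  remainder 27923640721337623/1666817425320880y - 27923640721337623/1666817425320880 ≠ 0; add h_9 = 27923640721337623/1666817425320880y - 27923640721337623/1666817425320880 to the basis.

The other S-polynomials (S(f_3,h_4), S(f_2,h_5), S(f_3,h_5), S(h_4,h_5), S(f_1,h_6), S(f_2,h_6), S(f_3,h_6), S(h_4,h_6), S(h_5,h_6), S(f_1,h_7), S(f_2,h_7), S(f_3,h_7), S(h_4,h_7), S(h_5,h_7), S(h_6,h_7), S(f_1,h_8), S(f_2,h_8), S(f_3,h_8), S(h_4,h_8), S(h_5,h_8), S(h_6,h_8), S(h_7,h_8), S(f_1,h_9), S(f_2,h_9), S(f_3,h_9), S(h_4,h_9), S(h_5,h_9), S(h_6,h_9), S(h_7,h_9), S(h_8,h_9)) all reduce to 0 modulo the current basis, so we have a Gröbner basis.
Inter-reduce: drop elements whose leading term is divisible by another's, tail-reduce, and make monic.
Reduced Gröbner basis: {x - 1, y - 1}.
Label its elements g_1 = x - 1, g_2 = y - 1.

Reduce p = -3/2x^2y - 5xy - 8y + 29/2 modulo G:
  leading term x^2y: subtract (-3/2xy)·g_1 from -3/2x^2y - 5xy - 8y + 29/2 → -13/2xy - 8y + 29/2
  leading term xy: subtract (-13/2y)·g_1 from -13/2xy - 8y + 29/2 → -29/2y + 29/2
  leading term y: subtract (-29/2)·g_2 from -29/2y + 29/2 → 0
  normal form = 0.
Since the normal form is 0, p ∈ I.

Ideal membership is decidable via reduction modulo a Gröbner basis.

-3/2x^2y - 5xy - 8y + 29/2 lies in I (it reduces to 0).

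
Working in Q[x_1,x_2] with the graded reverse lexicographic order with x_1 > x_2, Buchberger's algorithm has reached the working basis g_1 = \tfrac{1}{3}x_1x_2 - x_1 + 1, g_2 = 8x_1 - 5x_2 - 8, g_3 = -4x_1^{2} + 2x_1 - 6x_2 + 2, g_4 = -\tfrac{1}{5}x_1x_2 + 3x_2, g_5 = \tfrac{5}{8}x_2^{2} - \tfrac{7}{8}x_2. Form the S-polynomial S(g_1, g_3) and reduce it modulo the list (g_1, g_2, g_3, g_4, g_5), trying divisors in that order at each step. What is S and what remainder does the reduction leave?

lcm(LM(g_1), LM(g_3)) = x_1^{2}x_2.
S = (lcm/LT(g_1))·g_1 − (lcm/LT(g_3))·g_3 = -3x_1^{2} + \tfrac{1}{2}x_1x_2 - \tfrac{3}{2}x_2^{2} + 3x_1 + \tfrac{1}{2}x_2.
Reduce S modulo (g_1, g_2, g_3, g_4, g_5) in that order:
  leading term x_1^{2}: subtract (-\tfrac{3}{8}x_1)·g_2 from -3x_1^{2} + \tfrac{1}{2}x_1x_2 - \tfrac{3}{2}x_2^{2} + 3x_1 + \tfrac{1}{2}x_2 → -\tfrac{11}{8}x_1x_2 - \tfrac{3}{2}x_2^{2} + \tfrac{1}{2}x_2
  leading term x_1x_2: subtract (-\tfrac{33}{8})·g_1 from -\tfrac{11}{8}x_1x_2 - \tfrac{3}{2}x_2^{2} + \tfrac{1}{2}x_2 → -\tfrac{3}{2}x_2^{2} - \tfrac{33}{8}x_1 + \tfrac{1}{2}x_2 + \tfrac{33}{8}
  leading term x_2^{2}: subtract (-\tfrac{12}{5})·g_5 from -\tfrac{3}{2}x_2^{2} - \tfrac{33}{8}x_1 + \tfrac{1}{2}x_2 + \tfrac{33}{8} → -\tfrac{33}{8}x_1 - \tfrac{8}{5}x_2 + \tfrac{33}{8}
  leading term x_1: subtract (-\tfrac{33}{64})·g_2 from -\tfrac{33}{8}x_1 - \tfrac{8}{5}x_2 + \tfrac{33}{8} → -\tfrac{1337}{320}x_2
  leading term x_2: no divisor's leading term divides it; move -\tfrac{1337}{320}x_2 to the remainder.
The remainder -\tfrac{1337}{320}x_2 is nonzero, so it would be added as the next basis element.

S(g_1, g_3) = -3x_1^{2} + \tfrac{1}{2}x_1x_2 - \tfrac{3}{2}x_2^{2} + 3x_1 + \tfrac{1}{2}x_2; remainder on division = -\tfrac{1337}{320}x_2.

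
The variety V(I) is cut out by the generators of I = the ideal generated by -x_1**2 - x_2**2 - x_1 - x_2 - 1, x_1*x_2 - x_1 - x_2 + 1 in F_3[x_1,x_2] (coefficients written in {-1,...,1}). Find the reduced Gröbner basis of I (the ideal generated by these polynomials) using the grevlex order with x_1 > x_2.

The reduced Gröbner basis is the canonical form of the ideal for this ordering.

f_1 = -x_1**2 - x_2**2 - x_1 - x_2 - 1, LT = x_1**2.
f_2 = x_1*x_2 - x_1 - x_2 + 1, LT = x_1*x_2.

S(f_1,f_2): lcm = x_1**2*x_2. S = x_2**3 + x_1**2 - x_1*x_2 + x_2**2 - x_1 + x_2.
  leading term x_2**3: no divisor's leading term divides it; move x_2**3 to the remainder.
  leading term x_1**2: subtract (-1)·f_1 from x_1**2 - x_1*x_2 + x_2**2 - x_1 + x_2 → -x_1*x_2 + x_1 - 1
  leading term x_1*x_2: subtract (-1)·f_2 from -x_1*x_2 + x_1 - 1 → -x_2
  leading term x_2: no divisor's leading term divides it; move -x_2 to the remainder.
  remainder x_2**3 - x_2 ≠ 0; add g_3 = x_2**3 - x_2 to the basis.

S(f_1,g_3): leading monomials are coprime, so the S-polynomial reduces to 0 (Buchberger's first criterion).
S(f_2,g_3): lcm = x_1*x_2**3. S = -x_1*x_2**2 - x_2**3 + x_1*x_2 + x_2**2.
  leading term x_1*x_2**2: subtract (-x_2)·f_2 from -x_1*x_2**2 - x_2**3 + x_1*x_2 + x_2**2 → -x_2**3 + x_2
  leading term x_2**3: subtract (-1)·g_3 from -x_2**3 + x_2 → 0
  remainder 0.

Every S-polynomial of the final basis reduces to 0, so we have a Gröbner basis.

G = {x_2**3 - x_2, x_1**2 + x_2**2 + x_1 + x_2 + 1, x_1*x_2 - x_1 - x_2 + 1}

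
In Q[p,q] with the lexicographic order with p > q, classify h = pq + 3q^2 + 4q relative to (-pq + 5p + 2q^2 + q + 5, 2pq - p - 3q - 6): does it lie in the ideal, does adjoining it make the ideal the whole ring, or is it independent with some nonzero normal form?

pq + 3q^2 + 4q is independent of I; its normal form modulo I is 25/9q^2 + 50/9q + 25/9.

First compute the reduced Gröbner basis of I by Buchberger's algorithm.
f_1 = -pq + 5p + 2q^2 + q + 5, LT = pq.
f_2 = 2pq - p - 3q - 6, LT = pq.

S(f_1,f_2): lcm = pq. S = -9/2p - 2q^2 + 1/2q - 2.
  leading term p: no divisor's leading term divides it; move -9/2p to the remainder.
  leading term q^2: no divisor's leading term divides it; move -2q^2 to the remainder.
  leading term q: no divisor's leading term divides it; move 1/2q to the remainder.
  leading term 1: no divisor's leading term divides it; move -2 to the remainder.
  remainder -9/2p - 2q^2 + 1/2q - 2 ≠ 0; add k_3 = -9/2p - 2q^2 + 1/2q - 2 to the basis.

S(f_1,k_3): lcm = pq. S = -5p - 4/9q^3 - 17/9q^2 - 13/9q - 5.
  leading term p: subtract (10/9)·k_3 from -5p - 4/9q^3 - 17/9q^2 - 13/9q - 5 → -4/9q^3 + 1/3q^2 - 2q - 25/9
  leading term q^3: no divisor's leading term divides it; move -4/9q^3 to the remainder.
  leading term q^2: no divisor's leading term divides it; move 1/3q^2 to the remainder.
  leading term q: no divisor's leading term divides it; move -2q to the remainder.
  leading term 1: no divisor's leading term divides it; move -25/9 to the remainder.
  remainder -4/9q^3 + 1/3q^2 - 2q - 25/9 ≠ 0; add k_4 = -4/9q^3 + 1/3q^2 - 2q - 25/9 to the basis.

The other S-polynomials (S(f_2,k_3), S(f_1,k_4), S(f_2,k_4), S(k_3,k_4)) all reduce to 0 modulo the current basis, so we have a Gröbner basis.
Inter-reduce: drop elements whose leading term is divisible by another's, tail-reduce, and make monic.
Reduced Gröbner basis: {p + 4/9q^2 - 1/9q + 4/9, q^3 - 3/4q^2 + 9/2q + 25/4}.
Label its elements g_1 = p + 4/9q^2 - 1/9q + 4/9, g_2 = q^3 - 3/4q^2 + 9/2q + 25/4.

Reduce h = pq + 3q^2 + 4q modulo G:
  leading term pq: subtract (q)·g_1 from pq + 3q^2 + 4q → -4/9q^3 + 28/9q^2 + 32/9q
  leading term q^3: subtract (-4/9)·g_2 from -4/9q^3 + 28/9q^2 + 32/9q → 25/9q^2 + 50/9q + 25/9
  leading term q^2: no divisor's leading term divides it; move 25/9q^2 to the remainder.
  leading term q: no divisor's leading term divides it; move 50/9q to the remainder.
  leading term 1: no divisor's leading term divides it; move 25/9 to the remainder.
  normal form = 25/9q^2 + 50/9q + 25/9.
The normal form is nonzero, so h ∉ I. Since h minus its normal form lies in I, I + (h) = I + (r) where r = 25/9q^2 + 50/9q + 25/9; decide whether this ideal is the whole ring.
Run Buchberger on G together with r (pairs among the g_i already reduce to 0 since G is a Gröbner basis):
g_1 = p + 4/9q^2 - 1/9q + 4/9, LT = p.
g_2 = q^3 - 3/4q^2 + 9/2q + 25/4, LT = q^3.
r = 25/9q^2 + 50/9q + 25/9, LT = q^2.

S(g_2,r): lcm = q^3. S = -11/4q^2 + 7/2q + 25/4.
  leading term q^2: subtract (-99/100)·r from -11/4q^2 + 7/2q + 25/4 → 9q + 9
  leading term q: no divisor's leading term divides it; move 9q to the remainder.
  leading term 1: no divisor's leading term divides it; move 9 to the remainder.
  remainder 9q + 9 ≠ 0; add m_4 = 9q + 9 to the basis.

The other S-polynomials (S(g_1,g_2), S(g_1,r), S(g_1,m_4), S(g_2,m_4), S(r,m_4)) all reduce to 0 modulo the current basis, so we have a Gröbner basis.
Inter-reduce: drop elements whose leading term is divisible by another's, tail-reduce, and make monic.
Reduced Gröbner basis: {p + 1, q + 1}.
The reduced Gröbner basis of I + (h) is {p + 1, q + 1} ≠ {1}, a proper ideal, so the enlarged system stays consistent: h is independent of I, with normal form 25/9q^2 + 50/9q + 25/9.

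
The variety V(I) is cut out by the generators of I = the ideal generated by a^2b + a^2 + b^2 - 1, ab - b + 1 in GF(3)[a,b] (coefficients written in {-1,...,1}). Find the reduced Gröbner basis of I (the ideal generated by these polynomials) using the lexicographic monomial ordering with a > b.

G = {a - b^3 - b^2 - b, b^4 + b^3 + b^2 - b + 1}

The reduced Gröbner basis is the canonical form of the ideal for this ordering.

f_1 = a^2b + a^2 + b^2 - 1, LT = a^2b.
f_2 = ab - b + 1, LT = ab.

S(f_1,f_2): lcm = a^2b. S = a^2 + ab - a + b^2 - 1.
  leading term a^2: no divisor's leading term divides it; move a^2 to the remainder.
  leading term ab: subtract (1)·f_2 from ab - a + b^2 - 1 → -a + b^2 + b + 1
  leading term a: no divisor's leading term divides it; move -a to the remainder.
  leading term b^2: no divisor's leading term divides it; move b^2 to the remainder.
  leading term b: no divisor's leading term divides it; move b to the remainder.
  leading term 1: no divisor's leading term divides it; move 1 to the remainder.
  remainder a^2 - a + b^2 + b + 1 ≠ 0; add g_3 = a^2 - a + b^2 + b + 1 to the basis.

S(f_1,g_3): lcm = a^2b. S = a^2 + ab - b^3 - b - 1.
  leading term a^2: subtract (1)·g_3 from a^2 + ab - b^3 - b - 1 → ab + a - b^3 - b^2 + b + 1
  leading term ab: subtract (1)·f_2 from ab + a - b^3 - b^2 + b + 1 → a - b^3 - b^2 - b
  leading term a: no divisor's leading term divides it; move a to the remainder.
  leading term b^3: no divisor's leading term divides it; move -b^3 to the remainder.
  leading term b^2: no divisor's leading term divides it; move -b^2 to the remainder.
  leading term b: no divisor's leading term divides it; move -b to the remainder.
  remainder a - b^3 - b^2 - b ≠ 0; add g_4 = a - b^3 - b^2 - b to the basis.

S(f_1,g_4): lcm = a^2b. S = a^2 + ab^4 + ab^3 + ab^2 + b^2 - 1.
  leading term a^2: subtract (1)·g_3 from a^2 + ab^4 + ab^3 + ab^2 + b^2 - 1 → ab^4 + ab^3 + ab^2 + a - b + 1
  leading term ab^4: subtract (b^3)·f_2 from ab^4 + ab^3 + ab^2 + a - b + 1 → ab^3 + ab^2 + a + b^4 - b^3 - b + 1
  leading term ab^3: subtract (b^2)·f_2 from ab^3 + ab^2 + a + b^4 - b^3 - b + 1 → ab^2 + a + b^4 - b^2 - b + 1
  leading term ab^2: subtract (b)·f_2 from ab^2 + a + b^4 - b^2 - b + 1 → a + b^4 + b + 1
  leading term a: subtract (1)·g_4 from a + b^4 + b + 1 → b^4 + b^3 + b^2 - b + 1
  leading term b^4: no divisor's leading term divides it; move b^4 to the remainder.
  leading term b^3: no divisor's leading term divides it; move b^3 to the remainder.
  leading term b^2: no divisor's leading term divides it; move b^2 to the remainder.
  leading term b: no divisor's leading term divides it; move -b to the remainder.
  leading term 1: no divisor's leading term divides it; move 1 to the remainder.
  remainder b^4 + b^3 + b^2 - b + 1 ≠ 0; add g_5 = b^4 + b^3 + b^2 - b + 1 to the basis.

The other S-polynomials (S(f_2,g_3), S(f_2,g_4), S(g_3,g_4), S(f_1,g_5), S(f_2,g_5), S(g_3,g_5), S(g_4,g_5)) all reduce to 0 modulo the current basis, so we have a Gröbner basis.
Inter-reduce: drop elements whose leading term is divisible by another's, tail-reduce, and make monic.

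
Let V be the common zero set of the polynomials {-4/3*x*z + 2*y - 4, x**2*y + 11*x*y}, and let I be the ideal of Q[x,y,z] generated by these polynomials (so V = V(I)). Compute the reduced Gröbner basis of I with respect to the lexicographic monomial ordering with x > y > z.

G = {x**2*y + 11*x*y, x*y**2 - 2*x*y + 11*y**2 - 22*y, x*z - 3/2*y + 3, y**3 + 22/3*y**2*z - 4*y**2 - 44/3*y*z + 4*y}

The reduced Gröbner basis is the canonical form of the ideal for this ordering.

f_1 = -4/3*x*z + 2*y - 4, LT = x*z.
f_2 = x**2*y + 11*x*y, LT = x**2*y.

S(f_1,f_2): lcm = x**2*y*z. S = -3/2*x*y**2 - 11*x*y*z + 3*x*y.
  reduce S modulo (f_1, f_2):
  remainder -3/2*x*y**2 + 3*x*y - 33/2*y**2 + 33*y ≠ 0; add g_3 = -3/2*x*y**2 + 3*x*y - 33/2*y**2 + 33*y to the basis.

S(f_1,g_3): lcm = x*y**2*z. S = 2*x*y*z - 3/2*y**3 - 11*y**2*z + 3*y**2 + 22*y*z.
  reduce S modulo (f_1, f_2, g_3):
  remainder -3/2*y**3 - 11*y**2*z + 6*y**2 + 22*y*z - 6*y ≠ 0; add g_4 = -3/2*y**3 - 11*y**2*z + 6*y**2 + 22*y*z - 6*y to the basis.

The other S-polynomials (S(f_2,g_3), S(f_1,g_4), S(f_2,g_4), S(g_3,g_4)) all reduce to 0 modulo the current basis, so we have a Gröbner basis.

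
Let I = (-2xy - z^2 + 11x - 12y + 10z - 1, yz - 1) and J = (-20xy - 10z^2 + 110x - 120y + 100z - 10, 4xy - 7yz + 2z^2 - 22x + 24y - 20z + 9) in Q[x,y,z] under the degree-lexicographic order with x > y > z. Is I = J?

Yes, the ideals are equal.

Since reduced Gröbner bases are canonical representatives of ideals under a given ordering, it suffices to compute and compare them.
Buchberger on the first generating set:
f_1 = -2xy - z^2 + 11x - 12y + 10z - 1, LT = xy.
f_2 = yz - 1, LT = yz.

S(f_1,f_2): lcm = xyz. S = 1/2z^3 - 11/2xz + 6yz - 5z^2 + x + 1/2z.
  leading term z^3: no divisor's leading term divides it; move 1/2z^3 to the remainder.
  leading term xz: no divisor's leading term divides it; move -11/2xz to the remainder.
  leading term yz: subtract (6)·f_2 from 6yz - 5z^2 + x + 1/2z → -5z^2 + x + 1/2z + 6
  leading term z^2: no divisor's leading term divides it; move -5z^2 to the remainder.
  leading term x: no divisor's leading term divides it; move x to the remainder.
  leading term z: no divisor's leading term divides it; move 1/2z to the remainder.
  leading term 1: no divisor's leading term divides it; move 6 to the remainder.
  remainder 1/2z^3 - 11/2xz - 5z^2 + x + 1/2z + 6 ≠ 0; add g_3 = 1/2z^3 - 11/2xz - 5z^2 + x + 1/2z + 6 to the basis.

The other S-polynomials (S(f_1,g_3), S(f_2,g_3)) all reduce to 0 modulo the current basis, so we have a Gröbner basis.
Inter-reduce: drop elements whose leading term is divisible by another's, tail-reduce, and make monic.
Reduced Gröbner basis: {z^3 - 11xz - 10z^2 + 2x + z + 12, xy + 1/2z^2 - 11/2x + 6y - 5z + 1/2, yz - 1}.

Buchberger on the second generating set:
h_1 = -20xy - 10z^2 + 110x - 120y + 100z - 10, LT = xy.
h_2 = 4xy - 7yz + 2z^2 - 22x + 24y - 20z + 9, LT = xy.

S(h_1,h_2): lcm = xy. S = 7/4yz - 7/4.
  leading term yz: no divisor's leading term divides it; move 7/4yz to the remainder.
  leading term 1: no divisor's leading term divides it; move -7/4 to the remainder.
  remainder 7/4yz - 7/4 ≠ 0; add k_3 = 7/4yz - 7/4 to the basis.

S(h_1,k_3): lcm = xyz. S = 1/2z^3 - 11/2xz + 6yz - 5z^2 + x + 1/2z.
  leading term z^3: no divisor's leading term divides it; move 1/2z^3 to the remainder.
  leading term xz: no divisor's leading term divides it; move -11/2xz to the remainder.
  leading term yz: subtract (24/7)·k_3 from 6yz - 5z^2 + x + 1/2z → -5z^2 + x + 1/2z + 6
  leading term z^2: no divisor's leading term divides it; move -5z^2 to the remainder.
  leading term x: no divisor's leading term divides it; move x to the remainder.
  leading term z: no divisor's leading term divides it; move 1/2z to the remainder.
  leading term 1: no divisor's leading term divides it; move 6 to the remainder.
  remainder 1/2z^3 - 11/2xz - 5z^2 + x + 1/2z + 6 ≠ 0; add k_4 = 1/2z^3 - 11/2xz - 5z^2 + x + 1/2z + 6 to the basis.

The other S-polynomials (S(h_2,k_3), S(h_1,k_4), S(h_2,k_4), S(k_3,k_4)) all reduce to 0 modulo the current basis, so we have a Gröbner basis.
Inter-reduce: drop elements whose leading term is divisible by another's, tail-reduce, and make monic.
Reduced Gröbner basis: {z^3 - 11xz - 10z^2 + 2x + z + 12, xy + 1/2z^2 - 11/2x + 6y - 5z + 1/2, yz - 1}.

These coincide, so the ideals are equal.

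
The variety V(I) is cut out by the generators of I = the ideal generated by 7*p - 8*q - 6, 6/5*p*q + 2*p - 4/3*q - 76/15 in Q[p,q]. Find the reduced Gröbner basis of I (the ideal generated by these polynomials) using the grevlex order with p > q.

G = {q**2 + 13/9*q - 22/9, p - 8/7*q - 6/7}

f_1 = 7*p - 8*q - 6, LT = p.
f_2 = 6/5*p*q + 2*p - 4/3*q - 76/15, LT = p*q.

S(f_1,f_2): lcm = p*q. S = -8/7*q**2 - 5/3*p + 16/63*q + 38/9.
  leading term q**2: no divisor's leading term divides it; move -8/7*q**2 to the remainder.
  leading term p: subtract (-5/21)·f_1 from -5/3*p + 16/63*q + 38/9 → -104/63*q + 176/63
  leading term q: no divisor's leading term divides it; move -104/63*q to the remainder.
  leading term 1: no divisor's leading term divides it; move 176/63 to the remainder.
  remainder -8/7*q**2 - 104/63*q + 176/63 ≠ 0; add g_3 = -8/7*q**2 - 104/63*q + 176/63 to the basis.

S(f_1,g_3): leading monomials are coprime, so the S-polynomial reduces to 0 (Buchberger's first criterion).
S(f_2,g_3): lcm = p*q**2. S = 2/9*p*q - 10/9*q**2 + 22/9*p - 38/9*q.
  leading term p*q: subtract (2/63*q)·f_1 from 2/9*p*q - 10/9*q**2 + 22/9*p - 38/9*q → -6/7*q**2 + 22/9*p - 254/63*q
  leading term q**2: subtract (3/4)·g_3 from -6/7*q**2 + 22/9*p - 254/63*q → 22/9*p - 176/63*q - 44/21
  leading term p: subtract (22/63)·f_1 from 22/9*p - 176/63*q - 44/21 → 0
  remainder 0.

Every S-polynomial of the final basis reduces to 0, so we have a Gröbner basis.
Inter-reduce: drop elements whose leading term is divisible by another's, tail-reduce, and make monic.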